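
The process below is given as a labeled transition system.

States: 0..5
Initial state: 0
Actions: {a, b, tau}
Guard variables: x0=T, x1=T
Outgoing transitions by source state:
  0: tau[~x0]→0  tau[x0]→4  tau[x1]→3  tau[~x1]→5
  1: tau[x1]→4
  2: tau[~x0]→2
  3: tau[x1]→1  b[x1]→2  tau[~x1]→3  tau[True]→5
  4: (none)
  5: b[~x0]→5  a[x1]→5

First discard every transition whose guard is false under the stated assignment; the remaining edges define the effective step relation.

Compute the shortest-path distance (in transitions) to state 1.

Answer: 2

Analysis:
Breadth-first toward 1:
  Layer 0: {0}
  Layer 1: {3,4}
  Layer 2: {1,2,5}
depth(1)=2, e.g. tau·tau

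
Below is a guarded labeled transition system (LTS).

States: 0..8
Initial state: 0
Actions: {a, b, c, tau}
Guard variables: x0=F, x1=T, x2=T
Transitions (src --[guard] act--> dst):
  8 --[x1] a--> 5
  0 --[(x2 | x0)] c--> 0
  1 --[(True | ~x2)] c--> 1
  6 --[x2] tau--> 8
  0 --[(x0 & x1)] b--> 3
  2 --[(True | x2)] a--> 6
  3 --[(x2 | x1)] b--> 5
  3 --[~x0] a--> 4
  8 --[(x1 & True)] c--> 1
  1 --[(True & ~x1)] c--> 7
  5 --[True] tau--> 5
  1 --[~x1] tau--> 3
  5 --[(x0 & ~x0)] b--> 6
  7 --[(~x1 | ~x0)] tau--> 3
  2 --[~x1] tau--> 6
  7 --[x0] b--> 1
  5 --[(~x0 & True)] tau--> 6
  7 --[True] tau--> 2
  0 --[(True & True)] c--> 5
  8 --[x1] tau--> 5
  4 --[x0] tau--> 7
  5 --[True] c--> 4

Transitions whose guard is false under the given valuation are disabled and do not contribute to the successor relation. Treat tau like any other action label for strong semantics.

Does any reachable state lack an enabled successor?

Answer: DEADLOCK at state 4

Trace:
Reach set: {0,1,4,5,6,8}
  0: c→0  c→5  [2 exit(s)]
  1: c→1  [1 exit(s)]
  4: ∅  [no exit]
  5: c→4  tau→5  tau→6  [3 exit(s)]
  6: tau→8  [1 exit(s)]
  8: a→5  c→1  tau→5  [3 exit(s)]
trace reaching 4: c·c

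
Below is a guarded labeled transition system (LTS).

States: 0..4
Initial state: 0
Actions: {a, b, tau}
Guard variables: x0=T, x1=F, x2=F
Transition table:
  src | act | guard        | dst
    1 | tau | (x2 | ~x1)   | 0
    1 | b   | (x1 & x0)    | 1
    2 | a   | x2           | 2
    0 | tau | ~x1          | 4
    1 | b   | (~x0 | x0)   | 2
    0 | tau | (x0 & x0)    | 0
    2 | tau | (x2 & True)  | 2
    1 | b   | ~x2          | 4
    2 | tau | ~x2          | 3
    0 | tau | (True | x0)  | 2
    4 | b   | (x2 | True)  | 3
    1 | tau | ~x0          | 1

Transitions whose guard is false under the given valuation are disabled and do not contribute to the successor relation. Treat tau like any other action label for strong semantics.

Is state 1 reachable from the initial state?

Guard filter leaves 8 enabled edge(s).
L0 = {0}
L1 = {2,4}  now seen {0,2,4}
L2 = {3}  now seen {0,2,3,4}
R = {0,2,3,4}

Answer: UNREACHABLE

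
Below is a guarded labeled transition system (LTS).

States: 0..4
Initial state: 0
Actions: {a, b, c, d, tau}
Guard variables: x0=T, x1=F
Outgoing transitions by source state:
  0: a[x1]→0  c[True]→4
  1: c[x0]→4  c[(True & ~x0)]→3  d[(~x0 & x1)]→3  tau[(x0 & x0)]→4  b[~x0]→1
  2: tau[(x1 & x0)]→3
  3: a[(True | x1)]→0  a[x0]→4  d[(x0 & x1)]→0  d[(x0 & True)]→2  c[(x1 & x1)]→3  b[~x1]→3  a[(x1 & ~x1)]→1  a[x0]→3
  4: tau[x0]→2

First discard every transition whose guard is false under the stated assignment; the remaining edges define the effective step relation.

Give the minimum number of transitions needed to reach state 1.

BFS to 1:
  L0 = {0}
  L1 = {4}
  L2 = {2}
1 never appears.

Answer: UNREACHABLE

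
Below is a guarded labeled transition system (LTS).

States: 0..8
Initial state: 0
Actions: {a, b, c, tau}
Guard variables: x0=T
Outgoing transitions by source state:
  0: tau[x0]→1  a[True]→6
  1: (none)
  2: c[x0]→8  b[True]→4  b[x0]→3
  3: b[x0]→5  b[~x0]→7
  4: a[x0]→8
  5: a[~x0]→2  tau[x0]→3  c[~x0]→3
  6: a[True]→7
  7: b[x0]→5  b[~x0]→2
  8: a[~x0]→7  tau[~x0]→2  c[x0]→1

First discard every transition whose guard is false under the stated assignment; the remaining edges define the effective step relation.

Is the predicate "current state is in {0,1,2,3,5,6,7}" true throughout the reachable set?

Safe = {0,1,2,3,5,6,7}
Reachable = {0,1,3,5,6,7}
  0: safe
  1: safe
  3: safe
  5: safe
  6: safe
  7: safe

Answer: INVARIANT HOLDS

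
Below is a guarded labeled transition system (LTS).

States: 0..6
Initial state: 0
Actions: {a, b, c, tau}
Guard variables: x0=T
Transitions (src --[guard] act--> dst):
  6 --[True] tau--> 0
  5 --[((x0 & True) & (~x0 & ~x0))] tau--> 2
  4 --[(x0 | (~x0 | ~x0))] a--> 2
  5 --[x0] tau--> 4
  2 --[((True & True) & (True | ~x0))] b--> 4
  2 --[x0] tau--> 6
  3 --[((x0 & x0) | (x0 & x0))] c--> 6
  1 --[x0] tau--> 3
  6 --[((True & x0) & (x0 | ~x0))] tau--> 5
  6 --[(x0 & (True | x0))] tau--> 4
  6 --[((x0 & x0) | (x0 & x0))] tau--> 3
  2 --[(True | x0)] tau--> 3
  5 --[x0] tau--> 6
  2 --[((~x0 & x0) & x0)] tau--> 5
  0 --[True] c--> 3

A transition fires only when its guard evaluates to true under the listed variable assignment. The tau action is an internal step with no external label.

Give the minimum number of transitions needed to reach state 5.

Answer: 3

Analysis:
Layered search for 5:
  L0 = {0}
  L1 = {3}
  L2 = {6}
  L3 = {4,5}
5 enters at depth 3; path c·c·tau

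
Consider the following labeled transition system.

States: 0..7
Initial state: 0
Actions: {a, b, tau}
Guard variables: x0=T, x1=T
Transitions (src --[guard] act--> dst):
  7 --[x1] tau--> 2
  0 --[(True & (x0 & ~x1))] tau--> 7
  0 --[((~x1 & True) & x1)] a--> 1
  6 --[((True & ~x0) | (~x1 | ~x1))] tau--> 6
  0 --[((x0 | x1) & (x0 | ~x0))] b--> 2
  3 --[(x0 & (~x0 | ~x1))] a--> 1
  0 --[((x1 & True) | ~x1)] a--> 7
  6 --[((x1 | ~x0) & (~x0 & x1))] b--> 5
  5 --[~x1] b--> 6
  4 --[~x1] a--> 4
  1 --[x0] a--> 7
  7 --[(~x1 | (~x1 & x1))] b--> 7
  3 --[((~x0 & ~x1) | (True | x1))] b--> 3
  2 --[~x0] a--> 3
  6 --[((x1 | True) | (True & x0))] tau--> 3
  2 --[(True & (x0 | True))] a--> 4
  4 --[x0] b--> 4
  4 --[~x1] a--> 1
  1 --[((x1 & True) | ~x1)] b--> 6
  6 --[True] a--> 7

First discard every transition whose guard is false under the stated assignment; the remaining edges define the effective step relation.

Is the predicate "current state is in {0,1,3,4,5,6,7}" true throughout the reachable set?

Safe = {0,1,3,4,5,6,7}
R = {0,2,4,7}
  0: ✓
  2: ✗ unsafe
  4: ✓
  7: ✓
reach 2 via b — violates

Answer: INVARIANT VIOLATED at state 2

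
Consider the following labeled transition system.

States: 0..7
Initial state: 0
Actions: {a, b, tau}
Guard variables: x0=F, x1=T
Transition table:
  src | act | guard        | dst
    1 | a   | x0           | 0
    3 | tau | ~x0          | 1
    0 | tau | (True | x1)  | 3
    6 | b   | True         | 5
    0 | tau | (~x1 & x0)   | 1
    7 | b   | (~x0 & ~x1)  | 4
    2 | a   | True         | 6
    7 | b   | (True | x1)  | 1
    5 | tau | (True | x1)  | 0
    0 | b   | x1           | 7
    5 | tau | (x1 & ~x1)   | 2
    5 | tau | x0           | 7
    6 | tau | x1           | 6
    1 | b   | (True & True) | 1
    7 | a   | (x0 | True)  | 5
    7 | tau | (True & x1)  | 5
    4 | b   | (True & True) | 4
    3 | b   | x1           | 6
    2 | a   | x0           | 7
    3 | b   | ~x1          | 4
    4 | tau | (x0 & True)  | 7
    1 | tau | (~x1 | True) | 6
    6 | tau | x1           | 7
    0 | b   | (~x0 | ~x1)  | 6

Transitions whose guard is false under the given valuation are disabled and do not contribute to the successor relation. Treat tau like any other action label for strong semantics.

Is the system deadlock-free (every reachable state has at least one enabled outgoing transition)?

R = {0,1,3,5,6,7}
  0: b→6  b→7  tau→3  [3 out]
  1: b→1  tau→6  [2 out]
  3: b→6  tau→1  [2 out]
  5: tau→0  [1 out]
  6: b→5  tau→6  tau→7  [3 out]
  7: a→5  b→1  tau→5  [3 out]

Answer: DEADLOCK-FREE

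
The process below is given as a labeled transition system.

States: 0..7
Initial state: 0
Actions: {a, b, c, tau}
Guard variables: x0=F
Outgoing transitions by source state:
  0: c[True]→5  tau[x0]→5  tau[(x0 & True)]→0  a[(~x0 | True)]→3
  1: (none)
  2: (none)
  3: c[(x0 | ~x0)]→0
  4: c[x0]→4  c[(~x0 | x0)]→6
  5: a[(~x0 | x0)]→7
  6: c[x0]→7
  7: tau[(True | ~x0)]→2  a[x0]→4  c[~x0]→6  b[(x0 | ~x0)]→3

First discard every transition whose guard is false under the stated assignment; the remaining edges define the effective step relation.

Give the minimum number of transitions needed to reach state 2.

Answer: 3

Analysis:
BFS to 2:
  depth 0: {0}
  depth 1: {3,5}
  depth 2: {7}
  depth 3: {2,6}
2 enters at depth 3; path c·a·tau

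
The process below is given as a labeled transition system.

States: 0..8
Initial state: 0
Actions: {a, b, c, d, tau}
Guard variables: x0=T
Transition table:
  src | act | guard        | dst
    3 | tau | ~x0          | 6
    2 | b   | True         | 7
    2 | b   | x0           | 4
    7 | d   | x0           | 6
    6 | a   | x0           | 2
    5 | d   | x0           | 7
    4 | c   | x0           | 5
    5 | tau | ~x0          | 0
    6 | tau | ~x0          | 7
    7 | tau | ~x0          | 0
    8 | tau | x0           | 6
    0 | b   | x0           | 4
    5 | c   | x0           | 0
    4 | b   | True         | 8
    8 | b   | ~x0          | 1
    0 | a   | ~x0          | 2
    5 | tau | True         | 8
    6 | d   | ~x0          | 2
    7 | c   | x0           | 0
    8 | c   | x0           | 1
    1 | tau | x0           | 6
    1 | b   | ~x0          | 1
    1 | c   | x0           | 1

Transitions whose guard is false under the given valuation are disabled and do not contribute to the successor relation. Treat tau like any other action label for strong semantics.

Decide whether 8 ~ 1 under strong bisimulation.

Refine partition for ~:
  round 0: {{0,1,2,3,4,5,6,7,8}}
  round 1: {{0,2},{1,8},{3},{4},{5},{6},{7}}
  round 2: {{0},{1,8},{2},{3},{4},{5},{6},{7}}
Fixed point at round 3; 8 class(es).
[8]={1,8}  [1]={1,8}

Answer: BISIMILAR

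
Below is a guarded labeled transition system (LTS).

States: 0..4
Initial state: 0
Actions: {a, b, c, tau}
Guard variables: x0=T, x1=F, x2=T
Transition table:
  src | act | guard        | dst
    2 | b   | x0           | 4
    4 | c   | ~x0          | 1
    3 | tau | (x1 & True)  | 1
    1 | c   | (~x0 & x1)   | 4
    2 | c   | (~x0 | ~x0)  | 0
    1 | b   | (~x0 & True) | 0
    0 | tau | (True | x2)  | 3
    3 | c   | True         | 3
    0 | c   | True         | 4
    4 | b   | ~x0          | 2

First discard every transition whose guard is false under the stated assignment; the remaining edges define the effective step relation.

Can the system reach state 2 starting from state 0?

4 transition(s) survive guard evaluation.
L0 = {0}
L1 = {3,4}  total {0,3,4}
R = {0,3,4}

Answer: UNREACHABLE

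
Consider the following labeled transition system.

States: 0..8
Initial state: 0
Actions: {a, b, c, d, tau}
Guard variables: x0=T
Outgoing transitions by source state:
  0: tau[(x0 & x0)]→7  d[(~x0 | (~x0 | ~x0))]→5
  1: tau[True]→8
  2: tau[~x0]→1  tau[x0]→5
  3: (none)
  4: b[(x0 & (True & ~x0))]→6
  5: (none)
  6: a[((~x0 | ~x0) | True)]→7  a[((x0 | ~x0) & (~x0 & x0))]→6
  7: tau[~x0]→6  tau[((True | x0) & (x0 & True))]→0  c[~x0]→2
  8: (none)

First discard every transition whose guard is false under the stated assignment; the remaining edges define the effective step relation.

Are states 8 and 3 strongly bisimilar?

Compute ~ classes (split until stable):
  P[0] = {{0,1,2,3,4,5,6,7,8}}
  P[1] = {{0,1,2,7},{3,4,5,8},{6}}
  P[2] = {{0,7},{1,2},{3,4,5,8},{6}}
Fixed point at round 3; 4 class(es).
8∈{3,4,5,8}, 3∈{3,4,5,8}

Answer: BISIMILAR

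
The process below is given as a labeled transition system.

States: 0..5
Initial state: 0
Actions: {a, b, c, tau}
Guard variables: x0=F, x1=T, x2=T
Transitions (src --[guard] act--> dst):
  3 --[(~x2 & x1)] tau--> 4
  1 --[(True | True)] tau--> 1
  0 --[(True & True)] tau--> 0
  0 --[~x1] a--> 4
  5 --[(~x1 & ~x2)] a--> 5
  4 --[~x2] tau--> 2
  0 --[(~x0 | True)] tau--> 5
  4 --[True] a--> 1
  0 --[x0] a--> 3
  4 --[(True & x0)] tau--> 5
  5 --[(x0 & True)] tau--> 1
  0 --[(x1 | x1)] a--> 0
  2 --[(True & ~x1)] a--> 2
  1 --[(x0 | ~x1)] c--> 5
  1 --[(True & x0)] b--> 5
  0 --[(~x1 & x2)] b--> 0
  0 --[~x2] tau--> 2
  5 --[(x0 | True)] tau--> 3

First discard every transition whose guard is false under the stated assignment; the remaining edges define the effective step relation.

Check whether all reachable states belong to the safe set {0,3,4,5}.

Inv-set: {0,3,4,5}
Reachable = {0,3,5}
  0: safe
  3: safe
  5: safe

Answer: INVARIANT HOLDS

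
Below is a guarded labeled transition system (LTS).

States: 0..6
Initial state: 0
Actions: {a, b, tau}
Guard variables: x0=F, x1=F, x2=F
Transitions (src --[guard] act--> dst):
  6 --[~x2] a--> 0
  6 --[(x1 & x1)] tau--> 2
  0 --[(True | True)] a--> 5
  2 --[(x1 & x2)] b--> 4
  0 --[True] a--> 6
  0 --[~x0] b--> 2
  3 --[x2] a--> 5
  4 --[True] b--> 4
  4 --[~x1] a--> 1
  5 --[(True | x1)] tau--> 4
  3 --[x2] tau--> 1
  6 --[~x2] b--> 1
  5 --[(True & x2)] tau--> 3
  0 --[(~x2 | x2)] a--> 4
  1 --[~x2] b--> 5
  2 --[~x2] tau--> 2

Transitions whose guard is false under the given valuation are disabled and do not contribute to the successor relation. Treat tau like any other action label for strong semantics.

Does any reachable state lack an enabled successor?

Reach set: {0,1,2,4,5,6}
  0: a→4  a→5  a→6  b→2  [4 out]
  1: b→5  [1 out]
  2: tau→2  [1 out]
  4: a→1  b→4  [2 out]
  5: tau→4  [1 out]
  6: a→0  b→1  [2 out]

Answer: DEADLOCK-FREE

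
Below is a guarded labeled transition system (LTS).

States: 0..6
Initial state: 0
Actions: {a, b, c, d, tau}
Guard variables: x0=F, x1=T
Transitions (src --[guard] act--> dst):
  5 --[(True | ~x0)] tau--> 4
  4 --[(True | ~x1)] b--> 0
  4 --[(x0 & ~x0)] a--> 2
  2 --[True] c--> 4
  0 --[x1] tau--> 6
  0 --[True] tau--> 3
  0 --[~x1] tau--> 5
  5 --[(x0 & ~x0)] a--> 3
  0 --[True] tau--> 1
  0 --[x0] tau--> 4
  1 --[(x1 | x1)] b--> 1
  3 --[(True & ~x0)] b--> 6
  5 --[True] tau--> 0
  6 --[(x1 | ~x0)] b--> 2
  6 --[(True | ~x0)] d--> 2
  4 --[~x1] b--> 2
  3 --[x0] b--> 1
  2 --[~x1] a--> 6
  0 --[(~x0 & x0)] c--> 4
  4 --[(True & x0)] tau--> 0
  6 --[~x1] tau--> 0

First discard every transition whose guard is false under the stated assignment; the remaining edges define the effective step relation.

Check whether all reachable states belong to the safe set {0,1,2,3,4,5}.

Answer: INVARIANT VIOLATED at state 6

Working:
Safe = {0,1,2,3,4,5}
R = {0,1,2,3,4,6}
  0: safe
  1: safe
  2: safe
  3: safe
  4: safe
  6: outside
reach 6 via tau — violates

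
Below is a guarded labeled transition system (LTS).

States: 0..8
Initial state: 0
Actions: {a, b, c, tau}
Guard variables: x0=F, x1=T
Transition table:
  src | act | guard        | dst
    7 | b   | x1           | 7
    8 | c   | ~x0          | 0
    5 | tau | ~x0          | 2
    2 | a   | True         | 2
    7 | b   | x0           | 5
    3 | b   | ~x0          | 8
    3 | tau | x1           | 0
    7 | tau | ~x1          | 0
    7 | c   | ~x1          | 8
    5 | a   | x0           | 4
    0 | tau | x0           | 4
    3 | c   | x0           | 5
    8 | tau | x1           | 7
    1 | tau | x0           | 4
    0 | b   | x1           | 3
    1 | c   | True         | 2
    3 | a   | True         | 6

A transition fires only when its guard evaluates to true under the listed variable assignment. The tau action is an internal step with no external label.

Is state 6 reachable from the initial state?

After dropping false guards: 10 live edges.
L0 = {0}
L1 = {3}  now seen {0,3}
L2 = {6,8}  now seen {0,3,6,8}
L3 = {7}  now seen {0,3,6,7,8}
Reachable = {0,3,6,7,8}
trace reaching 6: b·a

Answer: REACHABLE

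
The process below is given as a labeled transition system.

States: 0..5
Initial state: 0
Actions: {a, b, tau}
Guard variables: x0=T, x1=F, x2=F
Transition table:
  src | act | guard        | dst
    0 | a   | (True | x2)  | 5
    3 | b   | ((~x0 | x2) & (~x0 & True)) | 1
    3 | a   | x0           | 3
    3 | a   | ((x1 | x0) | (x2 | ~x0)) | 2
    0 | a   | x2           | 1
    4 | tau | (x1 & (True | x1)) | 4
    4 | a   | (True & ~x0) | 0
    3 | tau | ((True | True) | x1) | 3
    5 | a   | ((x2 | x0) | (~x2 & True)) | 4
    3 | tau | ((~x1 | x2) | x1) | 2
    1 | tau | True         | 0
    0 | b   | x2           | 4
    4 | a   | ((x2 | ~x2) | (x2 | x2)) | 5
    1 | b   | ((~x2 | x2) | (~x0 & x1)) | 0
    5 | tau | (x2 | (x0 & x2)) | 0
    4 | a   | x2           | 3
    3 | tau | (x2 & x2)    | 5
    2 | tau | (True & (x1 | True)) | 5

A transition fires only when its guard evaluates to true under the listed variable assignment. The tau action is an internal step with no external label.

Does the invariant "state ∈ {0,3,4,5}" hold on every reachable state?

Answer: INVARIANT HOLDS

Working:
Safe = {0,3,4,5}
R = {0,4,5}
  0: ok
  4: ok
  5: ok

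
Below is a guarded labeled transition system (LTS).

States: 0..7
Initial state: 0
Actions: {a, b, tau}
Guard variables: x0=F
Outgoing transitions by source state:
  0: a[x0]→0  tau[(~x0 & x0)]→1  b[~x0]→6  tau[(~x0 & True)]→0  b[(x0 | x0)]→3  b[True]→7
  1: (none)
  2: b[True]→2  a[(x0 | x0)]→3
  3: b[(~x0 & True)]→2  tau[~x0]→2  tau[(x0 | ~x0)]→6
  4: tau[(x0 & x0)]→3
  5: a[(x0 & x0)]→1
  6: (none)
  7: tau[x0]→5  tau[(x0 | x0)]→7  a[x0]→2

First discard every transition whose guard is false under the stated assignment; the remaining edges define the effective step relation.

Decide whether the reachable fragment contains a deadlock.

Reach set: {0,6,7}
  0: b→6  b→7  tau→0  [3 exit(s)]
  6: ∅  [no exit]
  7: ∅  [no exit]
witness 6: b

Answer: DEADLOCK at state 6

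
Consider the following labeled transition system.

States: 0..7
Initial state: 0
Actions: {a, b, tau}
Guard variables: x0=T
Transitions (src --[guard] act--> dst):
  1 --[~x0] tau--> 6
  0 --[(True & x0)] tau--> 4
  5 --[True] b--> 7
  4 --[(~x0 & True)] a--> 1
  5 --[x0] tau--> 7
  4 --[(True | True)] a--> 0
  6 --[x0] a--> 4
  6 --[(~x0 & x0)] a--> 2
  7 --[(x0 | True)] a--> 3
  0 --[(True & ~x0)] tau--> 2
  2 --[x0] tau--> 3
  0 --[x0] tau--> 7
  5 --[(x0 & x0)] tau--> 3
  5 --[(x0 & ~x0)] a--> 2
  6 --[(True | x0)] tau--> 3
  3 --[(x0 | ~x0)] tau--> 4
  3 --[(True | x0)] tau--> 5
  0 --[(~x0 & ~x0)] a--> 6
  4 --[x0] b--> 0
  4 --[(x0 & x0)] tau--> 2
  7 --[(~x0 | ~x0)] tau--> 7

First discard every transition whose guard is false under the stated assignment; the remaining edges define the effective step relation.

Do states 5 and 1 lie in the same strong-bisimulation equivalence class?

Answer: NOT BISIMILAR

Trace:
Refine partition for ~:
  π0 = {{0,1,2,3,4,5,6,7}}
  π1 = {{0,2,3},{1},{4},{5},{6},{7}}
  π2 = {{0},{1},{2},{3},{4},{5},{6},{7}}
8 equivalence class(es) (converged in 3)
5∈{5}, 1∈{1}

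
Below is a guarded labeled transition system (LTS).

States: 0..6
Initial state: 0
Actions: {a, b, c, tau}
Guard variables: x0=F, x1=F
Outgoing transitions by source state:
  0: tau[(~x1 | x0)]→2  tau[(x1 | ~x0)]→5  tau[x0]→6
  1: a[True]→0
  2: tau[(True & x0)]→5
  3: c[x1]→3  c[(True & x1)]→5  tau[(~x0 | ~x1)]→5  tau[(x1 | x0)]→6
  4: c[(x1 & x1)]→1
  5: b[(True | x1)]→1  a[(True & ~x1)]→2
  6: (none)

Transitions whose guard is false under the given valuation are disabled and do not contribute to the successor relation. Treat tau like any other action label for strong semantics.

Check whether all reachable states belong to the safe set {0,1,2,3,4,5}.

Inv-set: {0,1,2,3,4,5}
R = {0,1,2,5}
  0: safe
  1: safe
  2: safe
  5: safe

Answer: INVARIANT HOLDS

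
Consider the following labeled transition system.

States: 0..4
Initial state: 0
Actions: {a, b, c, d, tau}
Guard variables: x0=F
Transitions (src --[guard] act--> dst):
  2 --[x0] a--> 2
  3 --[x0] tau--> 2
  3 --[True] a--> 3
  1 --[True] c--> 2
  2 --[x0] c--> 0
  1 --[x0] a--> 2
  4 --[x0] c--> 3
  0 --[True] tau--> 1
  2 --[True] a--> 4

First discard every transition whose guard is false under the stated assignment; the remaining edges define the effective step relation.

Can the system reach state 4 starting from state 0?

After dropping false guards: 4 live edges.
L0 = {0}
L1 = {1}  cumulative {0,1}
L2 = {2}  cumulative {0,1,2}
L3 = {4}  cumulative {0,1,2,4}
R = {0,1,2,4}
witness 4: tau·c·a

Answer: REACHABLE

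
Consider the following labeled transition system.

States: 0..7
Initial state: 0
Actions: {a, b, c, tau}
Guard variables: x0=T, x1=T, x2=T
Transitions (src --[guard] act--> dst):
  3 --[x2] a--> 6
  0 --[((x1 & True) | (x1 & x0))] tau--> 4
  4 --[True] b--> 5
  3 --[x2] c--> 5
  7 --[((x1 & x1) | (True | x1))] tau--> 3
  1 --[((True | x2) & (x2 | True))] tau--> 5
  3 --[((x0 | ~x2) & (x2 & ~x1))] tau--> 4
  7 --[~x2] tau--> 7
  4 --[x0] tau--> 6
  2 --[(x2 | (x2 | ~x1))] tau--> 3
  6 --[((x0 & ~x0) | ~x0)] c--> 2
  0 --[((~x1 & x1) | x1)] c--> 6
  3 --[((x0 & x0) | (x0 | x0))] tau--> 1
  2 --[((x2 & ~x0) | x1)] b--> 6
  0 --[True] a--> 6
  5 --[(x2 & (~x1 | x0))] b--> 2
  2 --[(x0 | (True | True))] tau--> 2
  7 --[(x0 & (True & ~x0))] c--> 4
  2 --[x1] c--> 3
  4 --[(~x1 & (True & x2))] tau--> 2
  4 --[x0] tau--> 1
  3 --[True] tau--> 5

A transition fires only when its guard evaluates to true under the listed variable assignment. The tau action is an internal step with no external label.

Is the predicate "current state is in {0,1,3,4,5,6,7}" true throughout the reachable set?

Answer: INVARIANT VIOLATED at state 2

Trace:
Allowed set {0,1,3,4,5,6,7}
Reach set: {0,1,2,3,4,5,6}
  0: safe
  1: safe
  2: outside
  3: safe
  4: safe
  5: safe
  6: safe
witness against invariant: tau·b·b → 2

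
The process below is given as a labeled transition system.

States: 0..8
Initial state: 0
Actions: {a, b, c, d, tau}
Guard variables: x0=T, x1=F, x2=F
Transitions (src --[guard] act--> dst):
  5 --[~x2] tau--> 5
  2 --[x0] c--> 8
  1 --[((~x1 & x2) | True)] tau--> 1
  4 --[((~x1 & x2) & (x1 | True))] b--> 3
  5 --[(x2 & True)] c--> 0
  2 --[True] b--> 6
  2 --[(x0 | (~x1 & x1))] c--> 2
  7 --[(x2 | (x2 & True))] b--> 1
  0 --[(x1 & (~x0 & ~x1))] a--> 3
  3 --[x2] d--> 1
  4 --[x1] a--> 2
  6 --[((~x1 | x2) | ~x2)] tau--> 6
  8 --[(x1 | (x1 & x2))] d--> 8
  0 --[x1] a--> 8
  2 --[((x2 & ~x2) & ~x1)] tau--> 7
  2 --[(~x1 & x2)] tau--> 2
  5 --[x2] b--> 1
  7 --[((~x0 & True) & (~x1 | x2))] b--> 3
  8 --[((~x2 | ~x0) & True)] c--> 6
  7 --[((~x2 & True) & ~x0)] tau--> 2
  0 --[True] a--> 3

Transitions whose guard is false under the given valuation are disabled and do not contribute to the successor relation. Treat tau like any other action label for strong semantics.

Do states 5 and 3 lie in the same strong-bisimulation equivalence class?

Compute ~ classes (split until stable):
  round 0: {{0,1,2,3,4,5,6,7,8}}
  round 1: {{0},{1,5,6},{2},{3,4,7},{8}}
stable after 2 split(s): 5 block(s)
class of 5: {1,5,6}; class of 3: {3,4,7}

Answer: NOT BISIMILAR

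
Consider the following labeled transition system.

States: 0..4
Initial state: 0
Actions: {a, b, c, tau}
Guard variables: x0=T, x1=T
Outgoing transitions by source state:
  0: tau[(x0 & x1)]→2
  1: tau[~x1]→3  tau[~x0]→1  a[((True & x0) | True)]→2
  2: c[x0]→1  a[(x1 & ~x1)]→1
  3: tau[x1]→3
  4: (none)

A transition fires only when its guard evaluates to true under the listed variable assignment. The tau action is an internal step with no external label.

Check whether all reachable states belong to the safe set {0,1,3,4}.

Answer: INVARIANT VIOLATED at state 2

Trace:
Inv-set: {0,1,3,4}
Reach set: {0,1,2}
  0: safe
  1: safe
  2: ✗ unsafe
reach 2 via tau — violates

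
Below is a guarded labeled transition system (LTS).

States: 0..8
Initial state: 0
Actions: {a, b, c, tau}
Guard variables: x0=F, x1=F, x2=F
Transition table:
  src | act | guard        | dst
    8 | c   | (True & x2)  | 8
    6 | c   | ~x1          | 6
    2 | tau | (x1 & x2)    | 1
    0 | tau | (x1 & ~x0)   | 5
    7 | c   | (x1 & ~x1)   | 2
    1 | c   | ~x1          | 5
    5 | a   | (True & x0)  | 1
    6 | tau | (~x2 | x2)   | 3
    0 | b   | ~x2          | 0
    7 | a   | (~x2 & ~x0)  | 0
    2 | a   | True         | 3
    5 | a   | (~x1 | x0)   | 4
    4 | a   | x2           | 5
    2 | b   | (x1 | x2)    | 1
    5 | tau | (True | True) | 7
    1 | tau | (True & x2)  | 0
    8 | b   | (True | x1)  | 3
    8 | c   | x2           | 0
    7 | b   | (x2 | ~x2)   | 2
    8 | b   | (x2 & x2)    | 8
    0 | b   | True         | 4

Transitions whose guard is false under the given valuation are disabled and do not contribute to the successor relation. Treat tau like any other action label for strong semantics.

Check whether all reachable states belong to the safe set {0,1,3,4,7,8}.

Answer: INVARIANT HOLDS

Working:
Safe = {0,1,3,4,7,8}
Reachable = {0,4}
  0: safe
  4: safe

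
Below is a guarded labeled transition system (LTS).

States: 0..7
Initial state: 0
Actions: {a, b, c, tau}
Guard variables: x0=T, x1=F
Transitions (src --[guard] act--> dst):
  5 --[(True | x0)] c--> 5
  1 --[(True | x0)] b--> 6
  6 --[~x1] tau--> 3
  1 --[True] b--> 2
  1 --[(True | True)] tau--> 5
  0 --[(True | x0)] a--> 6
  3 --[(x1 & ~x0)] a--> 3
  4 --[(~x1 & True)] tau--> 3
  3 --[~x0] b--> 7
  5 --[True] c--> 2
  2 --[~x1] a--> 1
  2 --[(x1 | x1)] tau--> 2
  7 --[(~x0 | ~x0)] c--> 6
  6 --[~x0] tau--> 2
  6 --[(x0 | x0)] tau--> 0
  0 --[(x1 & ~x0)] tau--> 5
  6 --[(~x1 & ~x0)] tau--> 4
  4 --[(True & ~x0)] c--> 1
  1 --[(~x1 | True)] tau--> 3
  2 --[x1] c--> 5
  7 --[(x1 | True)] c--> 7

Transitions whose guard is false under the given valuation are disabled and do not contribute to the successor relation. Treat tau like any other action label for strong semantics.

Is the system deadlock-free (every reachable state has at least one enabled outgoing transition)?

Answer: DEADLOCK at state 3

Working:
Reach set: {0,3,6}
  0: a→6  [deg 1]
  3: ∅  [STUCK]
  6: tau→0  tau→3  [deg 2]
Path to 3: a·tau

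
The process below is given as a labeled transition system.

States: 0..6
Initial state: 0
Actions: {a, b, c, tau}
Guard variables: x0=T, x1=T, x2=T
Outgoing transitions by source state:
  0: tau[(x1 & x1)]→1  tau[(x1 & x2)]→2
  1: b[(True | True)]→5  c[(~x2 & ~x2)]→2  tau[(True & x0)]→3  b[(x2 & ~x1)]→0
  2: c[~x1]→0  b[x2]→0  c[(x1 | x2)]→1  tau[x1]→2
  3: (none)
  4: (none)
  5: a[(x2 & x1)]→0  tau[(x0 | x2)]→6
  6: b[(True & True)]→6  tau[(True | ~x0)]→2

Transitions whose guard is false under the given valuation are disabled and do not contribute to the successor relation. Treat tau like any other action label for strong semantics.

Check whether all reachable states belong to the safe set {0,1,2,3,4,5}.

Safe = {0,1,2,3,4,5}
R = {0,1,2,3,5,6}
  0: ok
  1: ok
  2: ok
  3: ok
  5: ok
  6: VIOLATES
witness against invariant: tau·b·tau → 6

Answer: INVARIANT VIOLATED at state 6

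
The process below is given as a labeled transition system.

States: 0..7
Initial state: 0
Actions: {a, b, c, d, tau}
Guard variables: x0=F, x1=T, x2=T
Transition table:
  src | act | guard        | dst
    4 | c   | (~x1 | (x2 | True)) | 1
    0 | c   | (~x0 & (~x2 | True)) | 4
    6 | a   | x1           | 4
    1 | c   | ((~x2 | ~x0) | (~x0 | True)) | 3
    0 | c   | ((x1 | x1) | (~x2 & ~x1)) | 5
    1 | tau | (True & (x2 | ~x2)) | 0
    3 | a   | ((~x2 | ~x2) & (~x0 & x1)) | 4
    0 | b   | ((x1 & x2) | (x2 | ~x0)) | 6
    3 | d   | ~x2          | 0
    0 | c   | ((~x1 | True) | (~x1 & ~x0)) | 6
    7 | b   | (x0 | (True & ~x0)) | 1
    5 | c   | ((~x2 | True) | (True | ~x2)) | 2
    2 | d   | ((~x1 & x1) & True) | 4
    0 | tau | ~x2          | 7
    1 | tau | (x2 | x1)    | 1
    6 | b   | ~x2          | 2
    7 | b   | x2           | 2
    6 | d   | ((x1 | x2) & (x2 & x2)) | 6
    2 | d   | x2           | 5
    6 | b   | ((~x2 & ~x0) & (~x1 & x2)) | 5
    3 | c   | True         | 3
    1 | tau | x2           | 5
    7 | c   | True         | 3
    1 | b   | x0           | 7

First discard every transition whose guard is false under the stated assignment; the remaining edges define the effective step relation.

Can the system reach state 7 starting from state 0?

After dropping false guards: 17 live edges.
L0 = {0}
L1 = {4,5,6}  now seen {0,4,5,6}
L2 = {1,2}  now seen {0,1,2,4,5,6}
L3 = {3}  now seen {0,1,2,3,4,5,6}
R = {0,1,2,3,4,5,6}

Answer: UNREACHABLE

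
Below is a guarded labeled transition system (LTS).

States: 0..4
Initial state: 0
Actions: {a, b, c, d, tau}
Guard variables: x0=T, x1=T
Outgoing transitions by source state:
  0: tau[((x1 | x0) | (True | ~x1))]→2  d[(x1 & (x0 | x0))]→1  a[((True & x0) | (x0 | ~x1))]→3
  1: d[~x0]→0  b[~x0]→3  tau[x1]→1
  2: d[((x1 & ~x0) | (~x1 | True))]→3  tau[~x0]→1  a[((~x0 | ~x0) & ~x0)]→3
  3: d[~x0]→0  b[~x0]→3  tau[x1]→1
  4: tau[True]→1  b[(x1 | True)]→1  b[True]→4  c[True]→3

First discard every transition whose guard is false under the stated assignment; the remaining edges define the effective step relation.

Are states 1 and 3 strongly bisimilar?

Answer: BISIMILAR

Working:
Refine partition for ~:
  π0 = {{0,1,2,3,4}}
  π1 = {{0},{1,3},{2},{4}}
Fixed point at round 2; 4 class(es).
[1]={1,3}  [3]={1,3}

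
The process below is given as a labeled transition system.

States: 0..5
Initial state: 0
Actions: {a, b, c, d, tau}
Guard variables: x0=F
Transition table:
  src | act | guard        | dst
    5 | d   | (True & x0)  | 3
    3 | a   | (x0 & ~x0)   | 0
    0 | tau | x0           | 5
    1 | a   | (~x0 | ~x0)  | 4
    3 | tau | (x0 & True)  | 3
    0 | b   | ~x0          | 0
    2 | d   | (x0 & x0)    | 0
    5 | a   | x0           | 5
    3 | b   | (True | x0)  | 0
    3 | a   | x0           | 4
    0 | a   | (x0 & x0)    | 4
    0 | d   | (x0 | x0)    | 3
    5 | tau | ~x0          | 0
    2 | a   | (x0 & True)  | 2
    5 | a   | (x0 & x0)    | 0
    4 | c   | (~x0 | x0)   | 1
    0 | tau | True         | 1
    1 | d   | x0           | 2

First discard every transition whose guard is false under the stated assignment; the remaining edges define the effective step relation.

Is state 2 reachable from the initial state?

Guard filter leaves 6 enabled edge(s).
depth 0: {0}
depth 1: {1}  total {0,1}
depth 2: {4}  total {0,1,4}
Reach set: {0,1,4}

Answer: UNREACHABLE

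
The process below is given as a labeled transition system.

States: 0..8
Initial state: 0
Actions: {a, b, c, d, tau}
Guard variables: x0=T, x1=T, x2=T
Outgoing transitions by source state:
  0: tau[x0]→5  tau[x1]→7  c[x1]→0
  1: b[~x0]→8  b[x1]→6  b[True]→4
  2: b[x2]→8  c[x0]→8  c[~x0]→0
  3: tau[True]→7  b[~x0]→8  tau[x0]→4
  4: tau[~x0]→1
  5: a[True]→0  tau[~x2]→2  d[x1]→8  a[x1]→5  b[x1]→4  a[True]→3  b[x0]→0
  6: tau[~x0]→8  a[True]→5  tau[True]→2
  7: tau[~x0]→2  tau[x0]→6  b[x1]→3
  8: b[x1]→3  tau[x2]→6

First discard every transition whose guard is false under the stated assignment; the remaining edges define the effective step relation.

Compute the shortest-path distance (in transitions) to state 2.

Answer: 3

Trace:
Layered search for 2:
  depth 0: {0}
  depth 1: {5,7}
  depth 2: {3,4,6,8}
  depth 3: {2}
depth(2)=3, e.g. tau·tau·tau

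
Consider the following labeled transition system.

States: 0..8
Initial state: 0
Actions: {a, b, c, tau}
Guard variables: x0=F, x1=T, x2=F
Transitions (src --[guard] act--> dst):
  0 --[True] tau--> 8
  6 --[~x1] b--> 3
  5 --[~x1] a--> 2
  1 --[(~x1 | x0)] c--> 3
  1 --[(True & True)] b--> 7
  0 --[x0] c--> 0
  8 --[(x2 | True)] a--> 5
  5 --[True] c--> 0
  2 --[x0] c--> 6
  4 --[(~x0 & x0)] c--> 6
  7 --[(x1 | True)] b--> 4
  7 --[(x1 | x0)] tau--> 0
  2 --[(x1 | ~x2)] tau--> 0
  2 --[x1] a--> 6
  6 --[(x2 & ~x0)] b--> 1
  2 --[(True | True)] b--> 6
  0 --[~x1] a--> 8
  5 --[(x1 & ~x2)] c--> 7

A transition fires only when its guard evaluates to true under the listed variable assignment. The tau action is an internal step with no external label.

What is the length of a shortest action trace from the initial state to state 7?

Breadth-first toward 7:
  Layer 0: {0}
  Layer 1: {8}
  Layer 2: {5}
  Layer 3: {7}
depth(7)=3, e.g. tau·a·c

Answer: 3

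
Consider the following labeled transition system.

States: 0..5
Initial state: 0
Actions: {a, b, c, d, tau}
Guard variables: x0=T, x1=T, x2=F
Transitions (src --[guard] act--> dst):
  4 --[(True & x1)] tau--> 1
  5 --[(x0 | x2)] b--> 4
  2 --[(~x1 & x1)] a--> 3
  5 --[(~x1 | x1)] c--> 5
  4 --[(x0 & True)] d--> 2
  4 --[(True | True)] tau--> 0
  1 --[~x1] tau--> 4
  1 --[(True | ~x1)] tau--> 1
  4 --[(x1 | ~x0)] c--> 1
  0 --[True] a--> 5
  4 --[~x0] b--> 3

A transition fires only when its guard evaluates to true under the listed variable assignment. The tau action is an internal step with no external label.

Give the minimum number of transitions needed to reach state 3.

Layered search for 3:
  L0 = {0}
  L1 = {5}
  L2 = {4}
  L3 = {1,2}
3 never appears.

Answer: UNREACHABLE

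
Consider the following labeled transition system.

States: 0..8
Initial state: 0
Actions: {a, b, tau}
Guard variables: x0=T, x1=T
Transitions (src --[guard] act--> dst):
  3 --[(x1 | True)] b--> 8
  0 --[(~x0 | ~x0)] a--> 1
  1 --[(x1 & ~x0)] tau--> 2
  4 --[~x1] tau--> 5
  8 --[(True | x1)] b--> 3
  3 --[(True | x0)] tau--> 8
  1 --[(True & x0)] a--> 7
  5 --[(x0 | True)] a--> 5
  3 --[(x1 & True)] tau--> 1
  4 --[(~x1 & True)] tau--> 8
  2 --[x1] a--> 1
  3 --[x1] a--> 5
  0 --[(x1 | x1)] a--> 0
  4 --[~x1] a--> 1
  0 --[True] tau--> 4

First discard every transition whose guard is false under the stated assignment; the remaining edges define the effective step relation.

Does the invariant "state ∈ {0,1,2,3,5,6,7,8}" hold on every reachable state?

Allowed set {0,1,2,3,5,6,7,8}
R = {0,4}
  0: ok
  4: VIOLATES
reach 4 via tau — violates

Answer: INVARIANT VIOLATED at state 4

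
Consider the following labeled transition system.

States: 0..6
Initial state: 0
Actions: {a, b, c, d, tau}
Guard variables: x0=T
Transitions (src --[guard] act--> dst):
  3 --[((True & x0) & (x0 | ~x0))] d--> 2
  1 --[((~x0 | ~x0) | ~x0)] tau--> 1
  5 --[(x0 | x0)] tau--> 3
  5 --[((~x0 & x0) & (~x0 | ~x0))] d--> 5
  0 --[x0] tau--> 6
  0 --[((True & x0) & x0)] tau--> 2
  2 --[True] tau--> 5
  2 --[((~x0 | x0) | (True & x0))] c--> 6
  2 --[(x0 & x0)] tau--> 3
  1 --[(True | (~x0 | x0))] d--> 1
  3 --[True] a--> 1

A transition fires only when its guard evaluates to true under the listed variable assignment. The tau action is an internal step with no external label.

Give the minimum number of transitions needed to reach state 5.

Answer: 2

Trace:
BFS to 5:
  Layer 0: {0}
  Layer 1: {2,6}
  Layer 2: {3,5}
5 enters at depth 2; path tau·tau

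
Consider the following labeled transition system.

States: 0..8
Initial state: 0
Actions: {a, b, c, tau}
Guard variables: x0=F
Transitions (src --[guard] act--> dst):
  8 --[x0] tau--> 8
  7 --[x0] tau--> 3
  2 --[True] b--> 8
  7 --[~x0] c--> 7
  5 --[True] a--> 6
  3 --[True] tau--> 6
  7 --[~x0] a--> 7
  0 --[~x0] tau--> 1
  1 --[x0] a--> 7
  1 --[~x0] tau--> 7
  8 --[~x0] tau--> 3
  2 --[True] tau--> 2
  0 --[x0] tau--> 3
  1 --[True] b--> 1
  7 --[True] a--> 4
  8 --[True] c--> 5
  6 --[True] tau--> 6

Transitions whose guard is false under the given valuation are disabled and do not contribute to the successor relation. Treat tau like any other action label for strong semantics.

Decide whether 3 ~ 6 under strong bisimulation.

Answer: BISIMILAR

Analysis:
Compute ~ classes (split until stable):
  round 0: {{0,1,2,3,4,5,6,7,8}}
  round 1: {{0,3,6},{1,2},{4},{5},{7},{8}}
  round 2: {{0},{1},{2},{3,6},{4},{5},{7},{8}}
8 equivalence class(es) (converged in 3)
class of 3: {3,6}; class of 6: {3,6}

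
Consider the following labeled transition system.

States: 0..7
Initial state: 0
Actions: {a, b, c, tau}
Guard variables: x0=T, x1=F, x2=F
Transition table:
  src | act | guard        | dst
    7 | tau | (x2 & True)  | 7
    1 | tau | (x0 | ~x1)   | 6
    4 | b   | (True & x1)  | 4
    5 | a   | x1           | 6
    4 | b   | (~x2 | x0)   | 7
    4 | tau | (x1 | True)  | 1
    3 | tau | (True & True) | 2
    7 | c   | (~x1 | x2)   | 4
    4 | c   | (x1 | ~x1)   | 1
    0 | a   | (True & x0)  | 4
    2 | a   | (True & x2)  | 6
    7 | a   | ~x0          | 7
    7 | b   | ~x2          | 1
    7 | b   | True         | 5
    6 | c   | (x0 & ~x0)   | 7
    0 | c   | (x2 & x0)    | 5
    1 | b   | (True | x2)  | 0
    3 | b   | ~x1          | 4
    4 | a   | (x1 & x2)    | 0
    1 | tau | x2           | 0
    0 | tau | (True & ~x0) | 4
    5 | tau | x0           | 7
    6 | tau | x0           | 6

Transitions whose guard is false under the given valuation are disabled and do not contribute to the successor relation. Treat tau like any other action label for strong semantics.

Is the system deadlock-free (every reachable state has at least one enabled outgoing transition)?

Reach set: {0,1,4,5,6,7}
  0: a→4  [1 out]
  1: b→0  tau→6  [2 out]
  4: b→7  c→1  tau→1  [3 out]
  5: tau→7  [1 out]
  6: tau→6  [1 out]
  7: b→1  b→5  c→4  [3 out]

Answer: DEADLOCK-FREE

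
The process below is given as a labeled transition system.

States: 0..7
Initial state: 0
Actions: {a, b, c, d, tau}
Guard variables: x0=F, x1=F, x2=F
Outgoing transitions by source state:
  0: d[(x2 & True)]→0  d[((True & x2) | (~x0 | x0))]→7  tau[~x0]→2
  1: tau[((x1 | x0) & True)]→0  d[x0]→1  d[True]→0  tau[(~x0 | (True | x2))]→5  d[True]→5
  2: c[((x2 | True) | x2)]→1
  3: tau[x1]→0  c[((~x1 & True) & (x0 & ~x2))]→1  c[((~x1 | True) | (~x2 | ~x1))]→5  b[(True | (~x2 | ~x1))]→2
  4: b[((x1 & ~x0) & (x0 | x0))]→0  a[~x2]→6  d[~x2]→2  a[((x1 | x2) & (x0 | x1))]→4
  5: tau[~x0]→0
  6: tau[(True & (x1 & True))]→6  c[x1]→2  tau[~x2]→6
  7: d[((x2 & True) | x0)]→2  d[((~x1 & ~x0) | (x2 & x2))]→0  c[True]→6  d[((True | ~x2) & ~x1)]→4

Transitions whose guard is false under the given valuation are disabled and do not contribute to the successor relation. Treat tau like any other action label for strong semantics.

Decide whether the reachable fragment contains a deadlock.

Reachable = {0,1,2,4,5,6,7}
  0: d→7  tau→2  [deg 2]
  1: d→0  d→5  tau→5  [deg 3]
  2: c→1  [deg 1]
  4: a→6  d→2  [deg 2]
  5: tau→0  [deg 1]
  6: tau→6  [deg 1]
  7: c→6  d→0  d→4  [deg 3]

Answer: DEADLOCK-FREE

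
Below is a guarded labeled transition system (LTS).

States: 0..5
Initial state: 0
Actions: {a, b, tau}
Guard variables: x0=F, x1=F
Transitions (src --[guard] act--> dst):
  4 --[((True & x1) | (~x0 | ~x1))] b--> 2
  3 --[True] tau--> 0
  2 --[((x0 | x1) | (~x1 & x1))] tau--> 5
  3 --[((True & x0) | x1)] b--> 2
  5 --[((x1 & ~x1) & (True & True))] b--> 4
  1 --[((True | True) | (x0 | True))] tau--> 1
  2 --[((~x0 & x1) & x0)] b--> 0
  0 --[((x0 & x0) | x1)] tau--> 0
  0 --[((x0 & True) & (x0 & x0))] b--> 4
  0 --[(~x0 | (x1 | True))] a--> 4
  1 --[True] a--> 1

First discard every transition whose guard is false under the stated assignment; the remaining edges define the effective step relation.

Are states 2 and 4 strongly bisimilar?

Bisimulation quotient by refinement:
  P[0] = {{0,1,2,3,4,5}}
  P[1] = {{0},{1},{2,5},{3},{4}}
Fixed point at round 2; 5 class(es).
2∈{2,5}, 4∈{4}

Answer: NOT BISIMILAR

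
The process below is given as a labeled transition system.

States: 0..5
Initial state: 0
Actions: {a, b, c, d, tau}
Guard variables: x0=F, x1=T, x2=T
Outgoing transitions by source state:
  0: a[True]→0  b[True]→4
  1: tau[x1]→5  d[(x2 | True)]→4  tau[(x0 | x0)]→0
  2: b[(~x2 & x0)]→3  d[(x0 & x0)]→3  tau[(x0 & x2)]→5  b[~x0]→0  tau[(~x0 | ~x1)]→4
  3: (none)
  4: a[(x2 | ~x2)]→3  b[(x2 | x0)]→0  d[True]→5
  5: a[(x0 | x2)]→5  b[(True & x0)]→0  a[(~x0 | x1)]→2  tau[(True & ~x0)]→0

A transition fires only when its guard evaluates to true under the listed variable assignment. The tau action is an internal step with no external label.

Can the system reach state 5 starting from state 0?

Answer: REACHABLE

Analysis:
After dropping false guards: 12 live edges.
Layer 0: {0}
Layer 1: {4}  now seen {0,4}
Layer 2: {3,5}  now seen {0,3,4,5}
Layer 3: {2}  now seen {0,2,3,4,5}
Reach set: {0,2,3,4,5}
Path to 5: b·d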